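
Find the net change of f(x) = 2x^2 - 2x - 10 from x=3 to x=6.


Net change = f(b) - f(a)
f(x) = 2x^2 - 2x - 10
Compute f(6):
f(6) = 2 * 6^2 - 2 * 6 - 10
= 72 - 12 - 10
= 50
Compute f(3):
f(3) = 2 * 3^2 - 2 * 3 - 10
= 18 - 6 - 10
= 2
Net change = 50 - 2 = 48

48


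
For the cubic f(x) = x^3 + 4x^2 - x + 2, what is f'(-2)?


Differentiate f(x) = x^3 + 4x^2 - x + 2 term by term:
f'(x) = 3x^2 + 8x - 1
Substitute x = -2:
f'(-2) = 3 * (-2)^2 + 8 * (-2) - 1
= 12 - 16 - 1
= -5

-5


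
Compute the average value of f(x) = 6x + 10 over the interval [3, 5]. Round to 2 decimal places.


Average value = 1/(b-a) * integral from a to b of f(x) dx
First compute the integral of 6x + 10:
F(x) = 3x^2 + 10x
F(5) = 3 * 25 + 10 * 5 = 125
F(3) = 3 * 9 + 10 * 3 = 57
Integral = 125 - 57 = 68
Average = 68 / (5 - 3) = 68 / 2
= 34 = 34.00

34.00


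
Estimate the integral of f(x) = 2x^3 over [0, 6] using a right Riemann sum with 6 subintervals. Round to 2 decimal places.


Right Riemann sum uses right endpoints of each subinterval.
Interval: [0, 6], n = 6
dx = (6 - 0) / 6 = 1
Right endpoints: [1, 2, 3, 4, 5, 6]
f values: [2, 16, 54, 128, 250, 432]
Sum = dx * (sum of f values)
= 1 * 882
= 882 = 882.00

882.00


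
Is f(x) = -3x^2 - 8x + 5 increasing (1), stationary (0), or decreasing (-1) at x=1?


Compute f'(x) to determine behavior:
f'(x) = -6x - 8
f'(1) = -6 * 1 - 8
= -6 - 8
= -14
Since f'(1) < 0, the function is decreasing (-1)

-1


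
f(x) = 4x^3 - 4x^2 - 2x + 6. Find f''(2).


First derivative:
f'(x) = 12x^2 - 8x - 2
Second derivative:
f''(x) = 24x - 8
Substitute x = 2:
f''(2) = 24 * 2 - 8
= 48 - 8
= 40

40


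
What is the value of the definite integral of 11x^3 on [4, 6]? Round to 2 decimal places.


Find the antiderivative of 11x^3:
F(x) = 11/4 * x^4
Apply the Fundamental Theorem of Calculus:
F(6) - F(4)
= 11/4 * 6^4 - 11/4 * 4^4
= 11/4 * (1296 - 256)
= 11/4 * 1040
= 2860 = 2860.00

2860.00


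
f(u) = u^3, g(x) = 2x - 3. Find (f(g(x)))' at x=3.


Using the chain rule: (f(g(x)))' = f'(g(x)) * g'(x)
First, find g(3):
g(3) = 2 * 3 - 3 = 3
Next, f'(u) = 3u^2
And g'(x) = 2
So f'(g(3)) * g'(3)
= 3 * 3^2 * 2
= 3 * 9 * 2
= 54

54


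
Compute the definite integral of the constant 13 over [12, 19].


The integral of a constant k over [a, b] equals k * (b - a).
integral from 12 to 19 of 13 dx
= 13 * (19 - 12)
= 13 * 7
= 91

91


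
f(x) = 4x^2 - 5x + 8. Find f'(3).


Differentiate term by term using power and sum rules:
f(x) = 4x^2 - 5x + 8
f'(x) = 8x - 5
Substitute x = 3:
f'(3) = 8 * 3 - 5
= 24 - 5
= 19

19


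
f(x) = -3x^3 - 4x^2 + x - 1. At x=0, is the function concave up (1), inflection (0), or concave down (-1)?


Concavity is determined by the sign of f''(x).
f(x) = -3x^3 - 4x^2 + x - 1
f'(x) = -9x^2 - 8x + 1
f''(x) = -18x - 8
f''(0) = -18 * 0 - 8
= 0 - 8
= -8
Since f''(0) < 0, the function is concave down (-1)

-1


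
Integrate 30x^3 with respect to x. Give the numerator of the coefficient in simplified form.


Apply the power rule for integration:
integral of ax^n dx = a/(n+1) * x^(n+1) + C
integral of 30x^3 dx
= 30/4 * x^4 + C
= 15/2 * x^4 + C
The coefficient in lowest terms is 15/2, and its numerator is 15

15


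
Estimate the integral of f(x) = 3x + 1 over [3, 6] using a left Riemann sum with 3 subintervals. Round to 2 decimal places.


Left Riemann sum uses left endpoints of each subinterval.
Interval: [3, 6], n = 3
dx = (6 - 3) / 3 = 1
Left endpoints: [3, 4, 5]
f values: [10, 13, 16]
Sum = dx * (sum of f values)
= 1 * 39
= 39 = 39.00

39.00


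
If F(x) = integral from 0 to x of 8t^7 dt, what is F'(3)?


By the Fundamental Theorem of Calculus (Part 1):
If F(x) = integral from 0 to x of f(t) dt, then F'(x) = f(x)
Here f(t) = 8t^7
So F'(x) = 8x^7
Evaluate at x = 3:
F'(3) = 8 * 3^7
= 8 * 2187
= 17496

17496


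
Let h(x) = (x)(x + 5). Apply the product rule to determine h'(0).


Let u(x) = x and v(x) = x + 5
u'(x) = 1
v'(x) = 1
Product rule: h'(x) = u'(x)*v(x) + u(x)*v'(x)
= 1 * (x + 5) + (x) * 1
At x = 0:
u(0) = 1 * 0 + 0 = 0
v(0) = 1 * 0 + 5 = 5
h'(0) = 1 * 5 + 0 * 1
= 5 + 0
= 5

5


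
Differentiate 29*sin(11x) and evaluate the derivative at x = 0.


Apply the chain rule to differentiate 29*sin(11x):
d/dx [29*sin(11x)]
= 29 * cos(11x) * d/dx(11x)
= 29 * 11 * cos(11x)
= 319 * cos(11x)
Evaluate at x = 0:
= 319 * cos(0)
= 319 * 1
= 319

319


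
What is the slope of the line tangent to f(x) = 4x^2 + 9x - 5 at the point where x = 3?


The slope of the tangent line equals f'(x) at the point.
f(x) = 4x^2 + 9x - 5
f'(x) = 8x + 9
At x = 3:
f'(3) = 8 * 3 + 9
= 24 + 9
= 33

33


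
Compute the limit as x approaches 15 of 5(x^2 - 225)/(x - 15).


Direct substitution gives 0/0, so we factor the numerator.
Factor: 5(x^2 - 225) = 5 * (x - 15)(x + 15)
Cancel the common factor (x - 15):
5(x^2 - 225)/(x - 15) = 5 * (x + 15)
Now substitute x = 15:
= 5 * (15 + 15) = 150

150


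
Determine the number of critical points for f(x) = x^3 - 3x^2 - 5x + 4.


Find where f'(x) = 0:
f(x) = x^3 - 3x^2 - 5x + 4
f'(x) = 3x^2 - 6x - 5
This is a quadratic in x. Use the discriminant to count real roots.
Discriminant = (-6)^2 - 4 * 3 * (-5)
= 36 - (-60)
= 96
Since discriminant > 0, f'(x) = 0 has 2 real solutions.
Number of critical points: 2

2


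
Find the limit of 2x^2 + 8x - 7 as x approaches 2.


Since polynomials are continuous, we use direct substitution.
lim(x->2) of 2x^2 + 8x - 7
= 2 * 2^2 + 8 * 2 - 7
= 8 + 16 - 7
= 17

17


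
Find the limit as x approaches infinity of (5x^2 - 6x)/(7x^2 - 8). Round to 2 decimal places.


For limits at infinity with equal-degree polynomials,
we compare leading coefficients.
Numerator leading term: 5x^2
Denominator leading term: 7x^2
Divide both by x^2:
lim = (5 - 6/x) / (7 - 8/x^2)
As x -> infinity, the 1/x and 1/x^2 terms vanish:
= 5/7 ≈ 0.71

0.71


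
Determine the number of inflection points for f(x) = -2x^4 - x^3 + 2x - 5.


Inflection points occur where f''(x) = 0 and concavity changes.
f(x) = -2x^4 - x^3 + 2x - 5
f'(x) = -8x^3 - 3x^2 + 2
f''(x) = -24x^2 - 6x
This is a quadratic in x. Use the discriminant to count real roots.
Discriminant = (-6)^2 - 4 * (-24) * 0
= 36 - 0
= 36
Since discriminant > 0, f''(x) = 0 has 2 distinct real solutions.
A quadratic with two distinct real roots changes sign at each root, so concavity changes at both.
Number of inflection points: 2

2


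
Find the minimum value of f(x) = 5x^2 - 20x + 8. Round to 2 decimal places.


For a quadratic f(x) = ax^2 + bx + c with a > 0, the minimum is at the vertex.
Vertex x-coordinate: x = -b/(2a)
x = -(-20) / (2 * 5)
x = 20/10 = 2
Substitute back to find the minimum value:
f(2) = 5 * 2^2 - 20 * 2 + 8
= 20 - 40 + 8
= -12 = -12.00

-12.00


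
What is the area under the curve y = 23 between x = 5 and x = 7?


The area under a constant function y = 23 is a rectangle.
Width = 7 - 5 = 2
Height = 23
Area = width * height
= 2 * 23
= 46

46


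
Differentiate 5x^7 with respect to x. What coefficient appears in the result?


We apply the power rule: d/dx [ax^n] = a*n * x^(n-1)
d/dx [5x^7]
= 5 * 7 * x^(7-1)
= 35x^6
The coefficient is 35

35


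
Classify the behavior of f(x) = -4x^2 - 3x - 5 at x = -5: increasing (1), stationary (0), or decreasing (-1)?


Compute f'(x) to determine behavior:
f'(x) = -8x - 3
f'(-5) = -8 * (-5) - 3
= 40 - 3
= 37
Since f'(-5) > 0, the function is increasing (1)

1


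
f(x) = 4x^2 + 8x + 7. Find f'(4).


Differentiate term by term using power and sum rules:
f(x) = 4x^2 + 8x + 7
f'(x) = 8x + 8
Substitute x = 4:
f'(4) = 8 * 4 + 8
= 32 + 8
= 40

40


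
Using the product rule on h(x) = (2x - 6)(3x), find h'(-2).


Let u(x) = 2x - 6 and v(x) = 3x
u'(x) = 2
v'(x) = 3
Product rule: h'(x) = u'(x)*v(x) + u(x)*v'(x)
= 2 * (3x) + (2x - 6) * 3
At x = -2:
u(-2) = 2 * (-2) - 6 = -10
v(-2) = 3 * (-2) + 0 = -6
h'(-2) = 2 * (-6) + (-10) * 3
= -12 - 30
= -42

-42


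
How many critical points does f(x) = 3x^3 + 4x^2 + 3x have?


Find where f'(x) = 0:
f(x) = 3x^3 + 4x^2 + 3x
f'(x) = 9x^2 + 8x + 3
This is a quadratic in x. Use the discriminant to count real roots.
Discriminant = (8)^2 - 4 * 9 * 3
= 64 - 108
= -44
Since discriminant < 0, f'(x) = 0 has no real solutions.
Number of critical points: 0

0


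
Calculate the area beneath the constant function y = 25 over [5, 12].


The area under a constant function y = 25 is a rectangle.
Width = 12 - 5 = 7
Height = 25
Area = width * height
= 7 * 25
= 175

175


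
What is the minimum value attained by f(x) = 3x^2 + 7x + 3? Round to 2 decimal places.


For a quadratic f(x) = ax^2 + bx + c with a > 0, the minimum is at the vertex.
Vertex x-coordinate: x = -b/(2a)
x = -(7) / (2 * 3)
x = -7/6
Substitute back to find the minimum value:
f(-7/6) = 3 * (-7/6)^2 + 7 * (-7/6) + 3
= 49/12 - 49/6 + 3
= -13/12 ≈ -1.08

-1.08


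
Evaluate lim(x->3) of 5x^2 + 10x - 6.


Since polynomials are continuous, we use direct substitution.
lim(x->3) of 5x^2 + 10x - 6
= 5 * 3^2 + 10 * 3 - 6
= 45 + 30 - 6
= 69

69


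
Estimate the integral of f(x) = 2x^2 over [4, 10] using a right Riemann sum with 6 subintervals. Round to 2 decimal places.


Right Riemann sum uses right endpoints of each subinterval.
Interval: [4, 10], n = 6
dx = (10 - 4) / 6 = 1
Right endpoints: [5, 6, 7, 8, 9, 10]
f values: [50, 72, 98, 128, 162, 200]
Sum = dx * (sum of f values)
= 1 * 710
= 710 = 710.00

710.00


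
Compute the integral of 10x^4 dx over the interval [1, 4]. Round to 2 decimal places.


Find the antiderivative of 10x^4:
F(x) = 10/5 * x^5
Apply the Fundamental Theorem of Calculus:
F(4) - F(1)
= 10/5 * 4^5 - 10/5 * 1^5
= 10/5 * (1024 - 1)
= 10/5 * 1023
= 2046 = 2046.00

2046.00


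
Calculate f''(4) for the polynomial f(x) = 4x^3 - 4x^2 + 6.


First derivative:
f'(x) = 12x^2 - 8x
Second derivative:
f''(x) = 24x - 8
Substitute x = 4:
f''(4) = 24 * 4 - 8
= 96 - 8
= 88

88


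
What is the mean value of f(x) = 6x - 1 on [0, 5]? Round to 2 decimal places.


Average value = 1/(b-a) * integral from a to b of f(x) dx
First compute the integral of 6x - 1:
F(x) = 3x^2 - x
F(5) = 3 * 25 - 1 * 5 = 70
F(0) = 3 * 0 - 1 * 0 = 0
Integral = 70 - 0 = 70
Average = 70 / (5 - 0) = 70 / 5
= 14 = 14.00

14.00


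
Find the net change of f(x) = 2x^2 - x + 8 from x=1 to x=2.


Net change = f(b) - f(a)
f(x) = 2x^2 - x + 8
Compute f(2):
f(2) = 2 * 2^2 - 1 * 2 + 8
= 8 - 2 + 8
= 14
Compute f(1):
f(1) = 2 * 1^2 - 1 * 1 + 8
= 2 - 1 + 8
= 9
Net change = 14 - 9 = 5

5


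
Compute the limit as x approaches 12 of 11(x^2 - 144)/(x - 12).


Direct substitution gives 0/0, so we factor the numerator.
Factor: 11(x^2 - 144) = 11 * (x - 12)(x + 12)
Cancel the common factor (x - 12):
11(x^2 - 144)/(x - 12) = 11 * (x + 12)
Now substitute x = 12:
= 11 * (12 + 12) = 264

264


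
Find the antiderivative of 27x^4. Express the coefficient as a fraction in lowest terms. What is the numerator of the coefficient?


Apply the power rule for integration:
integral of ax^n dx = a/(n+1) * x^(n+1) + C
integral of 27x^4 dx
= 27/5 * x^5 + C
The coefficient in lowest terms is 27/5, and its numerator is 27

27


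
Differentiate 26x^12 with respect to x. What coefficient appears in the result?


We apply the power rule: d/dx [ax^n] = a*n * x^(n-1)
d/dx [26x^12]
= 26 * 12 * x^(12-1)
= 312x^11
The coefficient is 312

312


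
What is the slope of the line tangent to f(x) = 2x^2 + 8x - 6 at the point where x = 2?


The slope of the tangent line equals f'(x) at the point.
f(x) = 2x^2 + 8x - 6
f'(x) = 4x + 8
At x = 2:
f'(2) = 4 * 2 + 8
= 8 + 8
= 16

16


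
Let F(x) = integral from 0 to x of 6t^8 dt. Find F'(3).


By the Fundamental Theorem of Calculus (Part 1):
If F(x) = integral from 0 to x of f(t) dt, then F'(x) = f(x)
Here f(t) = 6t^8
So F'(x) = 6x^8
Evaluate at x = 3:
F'(3) = 6 * 3^8
= 6 * 6561
= 39366

39366


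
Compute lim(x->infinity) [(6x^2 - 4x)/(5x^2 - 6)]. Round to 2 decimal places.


For limits at infinity with equal-degree polynomials,
we compare leading coefficients.
Numerator leading term: 6x^2
Denominator leading term: 5x^2
Divide both by x^2:
lim = (6 - 4/x) / (5 - 6/x^2)
As x -> infinity, the 1/x and 1/x^2 terms vanish:
= 6/5 = 1.20

1.20


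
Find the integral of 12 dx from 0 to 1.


The integral of a constant k over [a, b] equals k * (b - a).
integral from 0 to 1 of 12 dx
= 12 * (1 - 0)
= 12 * 1
= 12

12


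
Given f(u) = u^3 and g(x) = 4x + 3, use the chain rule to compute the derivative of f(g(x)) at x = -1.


Using the chain rule: (f(g(x)))' = f'(g(x)) * g'(x)
First, find g(-1):
g(-1) = 4 * (-1) + 3 = -1
Next, f'(u) = 3u^2
And g'(x) = 4
So f'(g(-1)) * g'(-1)
= 3 * (-1)^2 * 4
= 3 * 1 * 4
= 12

12


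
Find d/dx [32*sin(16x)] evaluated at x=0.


Apply the chain rule to differentiate 32*sin(16x):
d/dx [32*sin(16x)]
= 32 * cos(16x) * d/dx(16x)
= 32 * 16 * cos(16x)
= 512 * cos(16x)
Evaluate at x = 0:
= 512 * cos(0)
= 512 * 1
= 512

512


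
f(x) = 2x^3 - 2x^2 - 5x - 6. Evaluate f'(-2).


Differentiate f(x) = 2x^3 - 2x^2 - 5x - 6 term by term:
f'(x) = 6x^2 - 4x - 5
Substitute x = -2:
f'(-2) = 6 * (-2)^2 - 4 * (-2) - 5
= 24 + 8 - 5
= 27

27


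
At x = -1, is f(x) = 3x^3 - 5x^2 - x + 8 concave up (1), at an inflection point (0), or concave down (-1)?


Concavity is determined by the sign of f''(x).
f(x) = 3x^3 - 5x^2 - x + 8
f'(x) = 9x^2 - 10x - 1
f''(x) = 18x - 10
f''(-1) = 18 * (-1) - 10
= -18 - 10
= -28
Since f''(-1) < 0, the function is concave down (-1)

-1


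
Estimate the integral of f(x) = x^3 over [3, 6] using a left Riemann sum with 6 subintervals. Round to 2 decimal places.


Left Riemann sum uses left endpoints of each subinterval.
Interval: [3, 6], n = 6
dx = (6 - 3) / 6 = 1/2
Left endpoints: [3, 7/2, 4, 9/2, 5, 11/2]
f values: [27, 343/8, 64, 729/8, 125, 1331/8]
Sum = dx * (sum of f values)
= 1/2 * 4131/8
= 4131/16 ≈ 258.19

258.19


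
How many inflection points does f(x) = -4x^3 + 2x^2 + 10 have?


Inflection points occur where f''(x) = 0 and concavity changes.
f(x) = -4x^3 + 2x^2 + 10
f'(x) = -12x^2 + 4x
f''(x) = -24x + 4
Set f''(x) = 0:
-24x + 4 = 0
x = -4 / (-24) = 1/6
Since f''(x) is linear (degree 1), it changes sign at this point.
Therefore there is exactly 1 inflection point.

1


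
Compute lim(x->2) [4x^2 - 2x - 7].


Since polynomials are continuous, we use direct substitution.
lim(x->2) of 4x^2 - 2x - 7
= 4 * 2^2 - 2 * 2 - 7
= 16 - 4 - 7
= 5

5


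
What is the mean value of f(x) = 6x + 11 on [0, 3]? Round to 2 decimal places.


Average value = 1/(b-a) * integral from a to b of f(x) dx
First compute the integral of 6x + 11:
F(x) = 3x^2 + 11x
F(3) = 3 * 9 + 11 * 3 = 60
F(0) = 3 * 0 + 11 * 0 = 0
Integral = 60 - 0 = 60
Average = 60 / (3 - 0) = 60 / 3
= 20 = 20.00

20.00


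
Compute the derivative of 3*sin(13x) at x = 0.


Apply the chain rule to differentiate 3*sin(13x):
d/dx [3*sin(13x)]
= 3 * cos(13x) * d/dx(13x)
= 3 * 13 * cos(13x)
= 39 * cos(13x)
Evaluate at x = 0:
= 39 * cos(0)
= 39 * 1
= 39

39


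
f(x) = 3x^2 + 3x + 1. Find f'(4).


Differentiate term by term using power and sum rules:
f(x) = 3x^2 + 3x + 1
f'(x) = 6x + 3
Substitute x = 4:
f'(4) = 6 * 4 + 3
= 24 + 3
= 27

27


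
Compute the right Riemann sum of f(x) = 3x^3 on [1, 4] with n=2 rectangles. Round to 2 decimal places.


Right Riemann sum uses right endpoints of each subinterval.
Interval: [1, 4], n = 2
dx = (4 - 1) / 2 = 3/2
Right endpoints: [5/2, 4]
f values: [375/8, 192]
Sum = dx * (sum of f values)
= 3/2 * 1911/8
= 5733/16 ≈ 358.31

358.31


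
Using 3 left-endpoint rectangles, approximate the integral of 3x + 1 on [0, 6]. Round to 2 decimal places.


Left Riemann sum uses left endpoints of each subinterval.
Interval: [0, 6], n = 3
dx = (6 - 0) / 3 = 2
Left endpoints: [0, 2, 4]
f values: [1, 7, 13]
Sum = dx * (sum of f values)
= 2 * 21
= 42 = 42.00

42.00


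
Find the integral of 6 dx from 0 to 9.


The integral of a constant k over [a, b] equals k * (b - a).
integral from 0 to 9 of 6 dx
= 6 * (9 - 0)
= 6 * 9
= 54

54


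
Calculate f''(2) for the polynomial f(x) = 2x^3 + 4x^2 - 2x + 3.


First derivative:
f'(x) = 6x^2 + 8x - 2
Second derivative:
f''(x) = 12x + 8
Substitute x = 2:
f''(2) = 12 * 2 + 8
= 24 + 8
= 32

32


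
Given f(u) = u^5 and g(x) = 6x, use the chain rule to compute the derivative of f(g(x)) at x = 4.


Using the chain rule: (f(g(x)))' = f'(g(x)) * g'(x)
First, find g(4):
g(4) = 6 * 4 + 0 = 24
Next, f'(u) = 5u^4
And g'(x) = 6
So f'(g(4)) * g'(4)
= 5 * 24^4 * 6
= 5 * 331776 * 6
= 9953280

9953280


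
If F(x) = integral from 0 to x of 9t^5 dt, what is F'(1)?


By the Fundamental Theorem of Calculus (Part 1):
If F(x) = integral from 0 to x of f(t) dt, then F'(x) = f(x)
Here f(t) = 9t^5
So F'(x) = 9x^5
Evaluate at x = 1:
F'(1) = 9 * 1^5
= 9 * 1
= 9

9


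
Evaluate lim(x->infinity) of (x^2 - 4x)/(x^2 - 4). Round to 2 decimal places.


For limits at infinity with equal-degree polynomials,
we compare leading coefficients.
Numerator leading term: x^2
Denominator leading term: x^2
Divide both by x^2:
lim = (1 - 4/x) / (1 - 4/x^2)
As x -> infinity, the 1/x and 1/x^2 terms vanish:
= 1/1 = 1 = 1.00

1.00


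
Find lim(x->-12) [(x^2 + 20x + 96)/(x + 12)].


Direct substitution gives 0/0, so we factor the numerator.
Factor: (x^2 + 20x + 96) = (x + 12)(x + 8)
Cancel the common factor (x + 12):
(x^2 + 20x + 96)/(x + 12) = (x + 8)
Now substitute x = -12:
= (-12) - (-8) = -4

-4


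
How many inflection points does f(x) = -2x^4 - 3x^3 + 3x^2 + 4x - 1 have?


Inflection points occur where f''(x) = 0 and concavity changes.
f(x) = -2x^4 - 3x^3 + 3x^2 + 4x - 1
f'(x) = -8x^3 - 9x^2 + 6x + 4
f''(x) = -24x^2 - 18x + 6
This is a quadratic in x. Use the discriminant to count real roots.
Discriminant = (-18)^2 - 4 * (-24) * 6
= 324 - (-576)
= 900
Since discriminant > 0, f''(x) = 0 has 2 distinct real solutions.
A quadratic with two distinct real roots changes sign at each root, so concavity changes at both.
Number of inflection points: 2

2


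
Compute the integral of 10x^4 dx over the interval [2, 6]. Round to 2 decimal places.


Find the antiderivative of 10x^4:
F(x) = 10/5 * x^5
Apply the Fundamental Theorem of Calculus:
F(6) - F(2)
= 10/5 * 6^5 - 10/5 * 2^5
= 10/5 * (7776 - 32)
= 10/5 * 7744
= 15488 = 15488.00

15488.00


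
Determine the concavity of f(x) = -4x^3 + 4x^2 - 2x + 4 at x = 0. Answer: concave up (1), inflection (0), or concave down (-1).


Concavity is determined by the sign of f''(x).
f(x) = -4x^3 + 4x^2 - 2x + 4
f'(x) = -12x^2 + 8x - 2
f''(x) = -24x + 8
f''(0) = -24 * 0 + 8
= 0 + 8
= 8
Since f''(0) > 0, the function is concave up (1)

1


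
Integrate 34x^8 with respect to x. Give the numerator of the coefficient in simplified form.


Apply the power rule for integration:
integral of ax^n dx = a/(n+1) * x^(n+1) + C
integral of 34x^8 dx
= 34/9 * x^9 + C
The coefficient in lowest terms is 34/9, and its numerator is 34

34


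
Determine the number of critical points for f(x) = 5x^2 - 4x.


Find where f'(x) = 0:
f'(x) = 10x - 4
Set f'(x) = 0:
10x - 4 = 0
x = 4 / 10 = 2/5
This is a linear equation in x, so there is exactly one solution.
Number of critical points: 1

1


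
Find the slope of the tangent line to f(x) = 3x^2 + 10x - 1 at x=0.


The slope of the tangent line equals f'(x) at the point.
f(x) = 3x^2 + 10x - 1
f'(x) = 6x + 10
At x = 0:
f'(0) = 6 * 0 + 10
= 0 + 10
= 10

10


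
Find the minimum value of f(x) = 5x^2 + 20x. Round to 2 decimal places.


For a quadratic f(x) = ax^2 + bx + c with a > 0, the minimum is at the vertex.
Vertex x-coordinate: x = -b/(2a)
x = -(20) / (2 * 5)
x = -20/10 = -2
Substitute back to find the minimum value:
f(-2) = 5 * (-2)^2 + 20 * (-2) + 0
= 20 - 40 + 0
= -20 = -20.00

-20.00


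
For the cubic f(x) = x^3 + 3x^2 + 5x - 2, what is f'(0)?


Differentiate f(x) = x^3 + 3x^2 + 5x - 2 term by term:
f'(x) = 3x^2 + 6x + 5
Substitute x = 0:
f'(0) = 3 * 0^2 + 6 * 0 + 5
= 0 + 0 + 5
= 5

5


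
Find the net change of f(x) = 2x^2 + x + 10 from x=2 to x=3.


Net change = f(b) - f(a)
f(x) = 2x^2 + x + 10
Compute f(3):
f(3) = 2 * 3^2 + 1 * 3 + 10
= 18 + 3 + 10
= 31
Compute f(2):
f(2) = 2 * 2^2 + 1 * 2 + 10
= 8 + 2 + 10
= 20
Net change = 31 - 20 = 11

11


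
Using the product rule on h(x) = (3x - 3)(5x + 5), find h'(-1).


Let u(x) = 3x - 3 and v(x) = 5x + 5
u'(x) = 3
v'(x) = 5
Product rule: h'(x) = u'(x)*v(x) + u(x)*v'(x)
= 3 * (5x + 5) + (3x - 3) * 5
At x = -1:
u(-1) = 3 * (-1) - 3 = -6
v(-1) = 5 * (-1) + 5 = 0
h'(-1) = 3 * 0 + (-6) * 5
= 0 - 30
= -30

-30


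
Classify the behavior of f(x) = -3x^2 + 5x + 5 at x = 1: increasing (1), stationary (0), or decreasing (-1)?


Compute f'(x) to determine behavior:
f'(x) = -6x + 5
f'(1) = -6 * 1 + 5
= -6 + 5
= -1
Since f'(1) < 0, the function is decreasing (-1)

-1


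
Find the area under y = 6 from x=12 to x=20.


The area under a constant function y = 6 is a rectangle.
Width = 20 - 12 = 8
Height = 6
Area = width * height
= 8 * 6
= 48

48


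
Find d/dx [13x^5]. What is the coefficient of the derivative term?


We apply the power rule: d/dx [ax^n] = a*n * x^(n-1)
d/dx [13x^5]
= 13 * 5 * x^(5-1)
= 65x^4
The coefficient is 65

65


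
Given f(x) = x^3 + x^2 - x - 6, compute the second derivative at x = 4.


First derivative:
f'(x) = 3x^2 + 2x - 1
Second derivative:
f''(x) = 6x + 2
Substitute x = 4:
f''(4) = 6 * 4 + 2
= 24 + 2
= 26

26


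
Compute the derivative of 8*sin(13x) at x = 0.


Apply the chain rule to differentiate 8*sin(13x):
d/dx [8*sin(13x)]
= 8 * cos(13x) * d/dx(13x)
= 8 * 13 * cos(13x)
= 104 * cos(13x)
Evaluate at x = 0:
= 104 * cos(0)
= 104 * 1
= 104

104


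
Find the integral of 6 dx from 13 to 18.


The integral of a constant k over [a, b] equals k * (b - a).
integral from 13 to 18 of 6 dx
= 6 * (18 - 13)
= 6 * 5
= 30

30


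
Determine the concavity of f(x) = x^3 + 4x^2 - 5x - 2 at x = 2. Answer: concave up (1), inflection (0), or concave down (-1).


Concavity is determined by the sign of f''(x).
f(x) = x^3 + 4x^2 - 5x - 2
f'(x) = 3x^2 + 8x - 5
f''(x) = 6x + 8
f''(2) = 6 * 2 + 8
= 12 + 8
= 20
Since f''(2) > 0, the function is concave up (1)

1


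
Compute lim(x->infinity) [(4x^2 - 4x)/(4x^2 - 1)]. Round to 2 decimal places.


For limits at infinity with equal-degree polynomials,
we compare leading coefficients.
Numerator leading term: 4x^2
Denominator leading term: 4x^2
Divide both by x^2:
lim = (4 - 4/x) / (4 - 1/x^2)
As x -> infinity, the 1/x and 1/x^2 terms vanish:
= 4/4 = 1 = 1.00

1.00


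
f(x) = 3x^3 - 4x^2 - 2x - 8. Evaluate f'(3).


Differentiate f(x) = 3x^3 - 4x^2 - 2x - 8 term by term:
f'(x) = 9x^2 - 8x - 2
Substitute x = 3:
f'(3) = 9 * 3^2 - 8 * 3 - 2
= 81 - 24 - 2
= 55

55


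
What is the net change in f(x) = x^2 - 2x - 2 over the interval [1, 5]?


Net change = f(b) - f(a)
f(x) = x^2 - 2x - 2
Compute f(5):
f(5) = 1 * 5^2 - 2 * 5 - 2
= 25 - 10 - 2
= 13
Compute f(1):
f(1) = 1 * 1^2 - 2 * 1 - 2
= 1 - 2 - 2
= -3
Net change = 13 - (-3) = 16

16


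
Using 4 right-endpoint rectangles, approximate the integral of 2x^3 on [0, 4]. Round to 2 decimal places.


Right Riemann sum uses right endpoints of each subinterval.
Interval: [0, 4], n = 4
dx = (4 - 0) / 4 = 1
Right endpoints: [1, 2, 3, 4]
f values: [2, 16, 54, 128]
Sum = dx * (sum of f values)
= 1 * 200
= 200 = 200.00

200.00


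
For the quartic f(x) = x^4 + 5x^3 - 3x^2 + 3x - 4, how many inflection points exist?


Inflection points occur where f''(x) = 0 and concavity changes.
f(x) = x^4 + 5x^3 - 3x^2 + 3x - 4
f'(x) = 4x^3 + 15x^2 - 6x + 3
f''(x) = 12x^2 + 30x - 6
This is a quadratic in x. Use the discriminant to count real roots.
Discriminant = (30)^2 - 4 * 12 * (-6)
= 900 - (-288)
= 1188
Since discriminant > 0, f''(x) = 0 has 2 distinct real solutions.
A quadratic with two distinct real roots changes sign at each root, so concavity changes at both.
Number of inflection points: 2

2


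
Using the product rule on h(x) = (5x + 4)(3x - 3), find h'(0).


Let u(x) = 5x + 4 and v(x) = 3x - 3
u'(x) = 5
v'(x) = 3
Product rule: h'(x) = u'(x)*v(x) + u(x)*v'(x)
= 5 * (3x - 3) + (5x + 4) * 3
At x = 0:
u(0) = 5 * 0 + 4 = 4
v(0) = 3 * 0 - 3 = -3
h'(0) = 5 * (-3) + 4 * 3
= -15 + 12
= -3

-3


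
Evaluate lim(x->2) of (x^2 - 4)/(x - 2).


Direct substitution gives 0/0, so we factor the numerator.
Factor: (x^2 - 4) = (x - 2)(x + 2)
Cancel the common factor (x - 2):
(x^2 - 4)/(x - 2) = (x + 2)
Now substitute x = 2:
= (2 + 2) = 4

4


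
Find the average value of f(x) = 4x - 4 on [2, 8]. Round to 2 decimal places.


Average value = 1/(b-a) * integral from a to b of f(x) dx
First compute the integral of 4x - 4:
F(x) = 2x^2 - 4x
F(8) = 2 * 64 - 4 * 8 = 96
F(2) = 2 * 4 - 4 * 2 = 0
Integral = 96 - 0 = 96
Average = 96 / (8 - 2) = 96 / 6
= 16 = 16.00

16.00


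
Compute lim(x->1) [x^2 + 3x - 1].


Since polynomials are continuous, we use direct substitution.
lim(x->1) of x^2 + 3x - 1
= 1 * 1^2 + 3 * 1 - 1
= 1 + 3 - 1
= 3

3


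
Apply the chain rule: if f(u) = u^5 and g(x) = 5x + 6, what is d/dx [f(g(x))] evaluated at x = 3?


Using the chain rule: (f(g(x)))' = f'(g(x)) * g'(x)
First, find g(3):
g(3) = 5 * 3 + 6 = 21
Next, f'(u) = 5u^4
And g'(x) = 5
So f'(g(3)) * g'(3)
= 5 * 21^4 * 5
= 5 * 194481 * 5
= 4862025

4862025


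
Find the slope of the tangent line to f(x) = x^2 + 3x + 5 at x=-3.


The slope of the tangent line equals f'(x) at the point.
f(x) = x^2 + 3x + 5
f'(x) = 2x + 3
At x = -3:
f'(-3) = 2 * (-3) + 3
= -6 + 3
= -3

-3


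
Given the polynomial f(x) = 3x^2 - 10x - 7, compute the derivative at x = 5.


Differentiate term by term using power and sum rules:
f(x) = 3x^2 - 10x - 7
f'(x) = 6x - 10
Substitute x = 5:
f'(5) = 6 * 5 - 10
= 30 - 10
= 20

20


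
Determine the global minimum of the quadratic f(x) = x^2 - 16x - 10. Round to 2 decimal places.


For a quadratic f(x) = ax^2 + bx + c with a > 0, the minimum is at the vertex.
Vertex x-coordinate: x = -b/(2a)
x = -(-16) / (2 * 1)
x = 16/2 = 8
Substitute back to find the minimum value:
f(8) = 1 * 8^2 - 16 * 8 - 10
= 64 - 128 - 10
= -74 = -74.00

-74.00


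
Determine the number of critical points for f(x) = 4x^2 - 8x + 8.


Find where f'(x) = 0:
f'(x) = 8x - 8
Set f'(x) = 0:
8x - 8 = 0
x = 8 / 8 = 1
This is a linear equation in x, so there is exactly one solution.
Number of critical points: 1

1


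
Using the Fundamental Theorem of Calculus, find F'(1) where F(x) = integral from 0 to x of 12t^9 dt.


By the Fundamental Theorem of Calculus (Part 1):
If F(x) = integral from 0 to x of f(t) dt, then F'(x) = f(x)
Here f(t) = 12t^9
So F'(x) = 12x^9
Evaluate at x = 1:
F'(1) = 12 * 1^9
= 12 * 1
= 12

12


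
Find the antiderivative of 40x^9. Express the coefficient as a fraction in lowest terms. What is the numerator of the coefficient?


Apply the power rule for integration:
integral of ax^n dx = a/(n+1) * x^(n+1) + C
integral of 40x^9 dx
= 40/10 * x^10 + C
= 4 * x^10 + C
The coefficient in lowest terms is 4 = 4/1, so its numerator is 4

4


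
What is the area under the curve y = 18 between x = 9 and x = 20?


The area under a constant function y = 18 is a rectangle.
Width = 20 - 9 = 11
Height = 18
Area = width * height
= 11 * 18
= 198

198


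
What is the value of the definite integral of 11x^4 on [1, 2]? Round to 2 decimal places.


Find the antiderivative of 11x^4:
F(x) = 11/5 * x^5
Apply the Fundamental Theorem of Calculus:
F(2) - F(1)
= 11/5 * 2^5 - 11/5 * 1^5
= 11/5 * (32 - 1)
= 11/5 * 31
= 341/5 = 68.20

68.20


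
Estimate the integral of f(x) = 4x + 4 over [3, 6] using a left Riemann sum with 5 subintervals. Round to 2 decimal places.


Left Riemann sum uses left endpoints of each subinterval.
Interval: [3, 6], n = 5
dx = (6 - 3) / 5 = 3/5
Left endpoints: [3, 18/5, 21/5, 24/5, 27/5]
f values: [16, 92/5, 104/5, 116/5, 128/5]
Sum = dx * (sum of f values)
= 3/5 * 104
= 312/5 = 62.40

62.40


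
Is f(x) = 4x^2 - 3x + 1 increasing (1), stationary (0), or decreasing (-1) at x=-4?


Compute f'(x) to determine behavior:
f'(x) = 8x - 3
f'(-4) = 8 * (-4) - 3
= -32 - 3
= -35
Since f'(-4) < 0, the function is decreasing (-1)

-1


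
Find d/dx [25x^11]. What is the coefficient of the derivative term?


We apply the power rule: d/dx [ax^n] = a*n * x^(n-1)
d/dx [25x^11]
= 25 * 11 * x^(11-1)
= 275x^10
The coefficient is 275

275


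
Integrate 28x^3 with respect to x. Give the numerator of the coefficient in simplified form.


Apply the power rule for integration:
integral of ax^n dx = a/(n+1) * x^(n+1) + C
integral of 28x^3 dx
= 28/4 * x^4 + C
= 7 * x^4 + C
The coefficient in lowest terms is 7 = 7/1, so its numerator is 7

7


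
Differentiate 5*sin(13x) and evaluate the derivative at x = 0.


Apply the chain rule to differentiate 5*sin(13x):
d/dx [5*sin(13x)]
= 5 * cos(13x) * d/dx(13x)
= 5 * 13 * cos(13x)
= 65 * cos(13x)
Evaluate at x = 0:
= 65 * cos(0)
= 65 * 1
= 65

65


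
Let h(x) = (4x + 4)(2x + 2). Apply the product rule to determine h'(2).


Let u(x) = 4x + 4 and v(x) = 2x + 2
u'(x) = 4
v'(x) = 2
Product rule: h'(x) = u'(x)*v(x) + u(x)*v'(x)
= 4 * (2x + 2) + (4x + 4) * 2
At x = 2:
u(2) = 4 * 2 + 4 = 12
v(2) = 2 * 2 + 2 = 6
h'(2) = 4 * 6 + 12 * 2
= 24 + 24
= 48

48


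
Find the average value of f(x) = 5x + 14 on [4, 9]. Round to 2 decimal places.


Average value = 1/(b-a) * integral from a to b of f(x) dx
First compute the integral of 5x + 14:
F(x) = (5/2)x^2 + 14x
F(9) = 5/2 * 81 + 14 * 9 = 657/2
F(4) = 5/2 * 16 + 14 * 4 = 96
Integral = 657/2 - 96 = 465/2
Average = (465/2) / (9 - 4) = (465/2) / 5
= 93/2 = 46.50

46.50


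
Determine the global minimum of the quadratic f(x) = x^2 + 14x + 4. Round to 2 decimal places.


For a quadratic f(x) = ax^2 + bx + c with a > 0, the minimum is at the vertex.
Vertex x-coordinate: x = -b/(2a)
x = -(14) / (2 * 1)
x = -14/2 = -7
Substitute back to find the minimum value:
f(-7) = 1 * (-7)^2 + 14 * (-7) + 4
= 49 - 98 + 4
= -45 = -45.00

-45.00


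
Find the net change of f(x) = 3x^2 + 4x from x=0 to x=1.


Net change = f(b) - f(a)
f(x) = 3x^2 + 4x
Compute f(1):
f(1) = 3 * 1^2 + 4 * 1 + 0
= 3 + 4 + 0
= 7
Compute f(0):
f(0) = 3 * 0^2 + 4 * 0 + 0
= 0 + 0 + 0
= 0
Net change = 7 - 0 = 7

7


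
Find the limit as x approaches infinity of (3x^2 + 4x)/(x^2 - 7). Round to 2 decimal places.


For limits at infinity with equal-degree polynomials,
we compare leading coefficients.
Numerator leading term: 3x^2
Denominator leading term: x^2
Divide both by x^2:
lim = (3 + 4/x) / (1 - 7/x^2)
As x -> infinity, the 1/x and 1/x^2 terms vanish:
= 3/1 = 3 = 3.00

3.00


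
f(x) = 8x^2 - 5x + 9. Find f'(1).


Differentiate term by term using power and sum rules:
f(x) = 8x^2 - 5x + 9
f'(x) = 16x - 5
Substitute x = 1:
f'(1) = 16 * 1 - 5
= 16 - 5
= 11

11


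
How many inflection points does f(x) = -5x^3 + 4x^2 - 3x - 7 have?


Inflection points occur where f''(x) = 0 and concavity changes.
f(x) = -5x^3 + 4x^2 - 3x - 7
f'(x) = -15x^2 + 8x - 3
f''(x) = -30x + 8
Set f''(x) = 0:
-30x + 8 = 0
x = -8 / (-30) = 4/15
Since f''(x) is linear (degree 1), it changes sign at this point.
Therefore there is exactly 1 inflection point.

1


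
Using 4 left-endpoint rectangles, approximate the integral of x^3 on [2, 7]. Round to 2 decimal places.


Left Riemann sum uses left endpoints of each subinterval.
Interval: [2, 7], n = 4
dx = (7 - 2) / 4 = 5/4
Left endpoints: [2, 13/4, 9/2, 23/4]
f values: [8, 2197/64, 729/8, 12167/64]
Sum = dx * (sum of f values)
= 5/4 * 5177/16
= 25885/64 ≈ 404.45

404.45


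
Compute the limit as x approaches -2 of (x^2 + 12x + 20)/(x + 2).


Direct substitution gives 0/0, so we factor the numerator.
Factor: (x^2 + 12x + 20) = (x + 2)(x + 10)
Cancel the common factor (x + 2):
(x^2 + 12x + 20)/(x + 2) = (x + 10)
Now substitute x = -2:
= (-2) - (-10) = 8

8


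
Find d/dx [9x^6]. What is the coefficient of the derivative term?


We apply the power rule: d/dx [ax^n] = a*n * x^(n-1)
d/dx [9x^6]
= 9 * 6 * x^(6-1)
= 54x^5
The coefficient is 54

54


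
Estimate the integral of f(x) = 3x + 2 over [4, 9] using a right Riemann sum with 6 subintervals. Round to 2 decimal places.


Right Riemann sum uses right endpoints of each subinterval.
Interval: [4, 9], n = 6
dx = (9 - 4) / 6 = 5/6
Right endpoints: [29/6, 17/3, 13/2, 22/3, 49/6, 9]
f values: [33/2, 19, 43/2, 24, 53/2, 29]
Sum = dx * (sum of f values)
= 5/6 * 273/2
= 455/4 = 113.75

113.75


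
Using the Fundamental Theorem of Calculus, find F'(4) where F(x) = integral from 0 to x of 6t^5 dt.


By the Fundamental Theorem of Calculus (Part 1):
If F(x) = integral from 0 to x of f(t) dt, then F'(x) = f(x)
Here f(t) = 6t^5
So F'(x) = 6x^5
Evaluate at x = 4:
F'(4) = 6 * 4^5
= 6 * 1024
= 6144

6144


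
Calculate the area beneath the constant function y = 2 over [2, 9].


The area under a constant function y = 2 is a rectangle.
Width = 9 - 2 = 7
Height = 2
Area = width * height
= 7 * 2
= 14

14


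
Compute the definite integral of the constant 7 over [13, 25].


The integral of a constant k over [a, b] equals k * (b - a).
integral from 13 to 25 of 7 dx
= 7 * (25 - 13)
= 7 * 12
= 84

84


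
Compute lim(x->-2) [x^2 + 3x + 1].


Since polynomials are continuous, we use direct substitution.
lim(x->-2) of x^2 + 3x + 1
= 1 * (-2)^2 + 3 * (-2) + 1
= 4 - 6 + 1
= -1

-1


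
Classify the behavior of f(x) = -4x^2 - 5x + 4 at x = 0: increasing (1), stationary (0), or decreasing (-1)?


Compute f'(x) to determine behavior:
f'(x) = -8x - 5
f'(0) = -8 * 0 - 5
= 0 - 5
= -5
Since f'(0) < 0, the function is decreasing (-1)

-1


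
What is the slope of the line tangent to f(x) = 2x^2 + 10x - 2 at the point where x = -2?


The slope of the tangent line equals f'(x) at the point.
f(x) = 2x^2 + 10x - 2
f'(x) = 4x + 10
At x = -2:
f'(-2) = 4 * (-2) + 10
= -8 + 10
= 2

2


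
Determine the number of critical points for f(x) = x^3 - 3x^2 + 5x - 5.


Find where f'(x) = 0:
f(x) = x^3 - 3x^2 + 5x - 5
f'(x) = 3x^2 - 6x + 5
This is a quadratic in x. Use the discriminant to count real roots.
Discriminant = (-6)^2 - 4 * 3 * 5
= 36 - 60
= -24
Since discriminant < 0, f'(x) = 0 has no real solutions.
Number of critical points: 0

0


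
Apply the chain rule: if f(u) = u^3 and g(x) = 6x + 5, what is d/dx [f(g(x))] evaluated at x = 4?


Using the chain rule: (f(g(x)))' = f'(g(x)) * g'(x)
First, find g(4):
g(4) = 6 * 4 + 5 = 29
Next, f'(u) = 3u^2
And g'(x) = 6
So f'(g(4)) * g'(4)
= 3 * 29^2 * 6
= 3 * 841 * 6
= 15138

15138


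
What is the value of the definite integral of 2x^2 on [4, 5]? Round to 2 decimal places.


Find the antiderivative of 2x^2:
F(x) = 2/3 * x^3
Apply the Fundamental Theorem of Calculus:
F(5) - F(4)
= 2/3 * 5^3 - 2/3 * 4^3
= 2/3 * (125 - 64)
= 2/3 * 61
= 122/3 ≈ 40.67

40.67


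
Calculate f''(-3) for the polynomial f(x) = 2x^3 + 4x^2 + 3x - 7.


First derivative:
f'(x) = 6x^2 + 8x + 3
Second derivative:
f''(x) = 12x + 8
Substitute x = -3:
f''(-3) = 12 * (-3) + 8
= -36 + 8
= -28

-28


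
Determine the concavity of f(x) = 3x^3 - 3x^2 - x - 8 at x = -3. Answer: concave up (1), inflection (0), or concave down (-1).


Concavity is determined by the sign of f''(x).
f(x) = 3x^3 - 3x^2 - x - 8
f'(x) = 9x^2 - 6x - 1
f''(x) = 18x - 6
f''(-3) = 18 * (-3) - 6
= -54 - 6
= -60
Since f''(-3) < 0, the function is concave down (-1)

-1


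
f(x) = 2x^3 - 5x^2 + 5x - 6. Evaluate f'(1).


Differentiate f(x) = 2x^3 - 5x^2 + 5x - 6 term by term:
f'(x) = 6x^2 - 10x + 5
Substitute x = 1:
f'(1) = 6 * 1^2 - 10 * 1 + 5
= 6 - 10 + 5
= 1

1


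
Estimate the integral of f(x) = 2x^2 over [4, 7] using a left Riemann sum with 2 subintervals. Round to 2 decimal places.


Left Riemann sum uses left endpoints of each subinterval.
Interval: [4, 7], n = 2
dx = (7 - 4) / 2 = 3/2
Left endpoints: [4, 11/2]
f values: [32, 121/2]
Sum = dx * (sum of f values)
= 3/2 * 185/2
= 555/4 = 138.75

138.75


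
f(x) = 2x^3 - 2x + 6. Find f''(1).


First derivative:
f'(x) = 6x^2 - 2
Second derivative:
f''(x) = 12x
Substitute x = 1:
f''(1) = 12 * 1 + 0
= 12 + 0
= 12

12


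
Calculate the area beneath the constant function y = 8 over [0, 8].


The area under a constant function y = 8 is a rectangle.
Width = 8 - 0 = 8
Height = 8
Area = width * height
= 8 * 8
= 64

64


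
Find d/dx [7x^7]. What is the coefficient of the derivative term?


We apply the power rule: d/dx [ax^n] = a*n * x^(n-1)
d/dx [7x^7]
= 7 * 7 * x^(7-1)
= 49x^6
The coefficient is 49

49


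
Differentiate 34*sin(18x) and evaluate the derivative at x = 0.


Apply the chain rule to differentiate 34*sin(18x):
d/dx [34*sin(18x)]
= 34 * cos(18x) * d/dx(18x)
= 34 * 18 * cos(18x)
= 612 * cos(18x)
Evaluate at x = 0:
= 612 * cos(0)
= 612 * 1
= 612

612


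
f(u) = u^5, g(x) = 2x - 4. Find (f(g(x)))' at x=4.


Using the chain rule: (f(g(x)))' = f'(g(x)) * g'(x)
First, find g(4):
g(4) = 2 * 4 - 4 = 4
Next, f'(u) = 5u^4
And g'(x) = 2
So f'(g(4)) * g'(4)
= 5 * 4^4 * 2
= 5 * 256 * 2
= 2560

2560


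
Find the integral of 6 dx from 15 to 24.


The integral of a constant k over [a, b] equals k * (b - a).
integral from 15 to 24 of 6 dx
= 6 * (24 - 15)
= 6 * 9
= 54

54


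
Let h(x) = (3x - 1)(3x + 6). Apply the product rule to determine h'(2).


Let u(x) = 3x - 1 and v(x) = 3x + 6
u'(x) = 3
v'(x) = 3
Product rule: h'(x) = u'(x)*v(x) + u(x)*v'(x)
= 3 * (3x + 6) + (3x - 1) * 3
At x = 2:
u(2) = 3 * 2 - 1 = 5
v(2) = 3 * 2 + 6 = 12
h'(2) = 3 * 12 + 5 * 3
= 36 + 15
= 51

51


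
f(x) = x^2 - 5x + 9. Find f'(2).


Differentiate term by term using power and sum rules:
f(x) = x^2 - 5x + 9
f'(x) = 2x - 5
Substitute x = 2:
f'(2) = 2 * 2 - 5
= 4 - 5
= -1

-1


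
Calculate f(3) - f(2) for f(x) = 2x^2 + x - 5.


Net change = f(b) - f(a)
f(x) = 2x^2 + x - 5
Compute f(3):
f(3) = 2 * 3^2 + 1 * 3 - 5
= 18 + 3 - 5
= 16
Compute f(2):
f(2) = 2 * 2^2 + 1 * 2 - 5
= 8 + 2 - 5
= 5
Net change = 16 - 5 = 11

11


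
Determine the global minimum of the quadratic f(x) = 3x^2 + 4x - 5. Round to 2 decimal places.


For a quadratic f(x) = ax^2 + bx + c with a > 0, the minimum is at the vertex.
Vertex x-coordinate: x = -b/(2a)
x = -(4) / (2 * 3)
x = -4/6 = -2/3
Substitute back to find the minimum value:
f(-2/3) = 3 * (-2/3)^2 + 4 * (-2/3) - 5
= 4/3 - 8/3 - 5
= -19/3 ≈ -6.33

-6.33


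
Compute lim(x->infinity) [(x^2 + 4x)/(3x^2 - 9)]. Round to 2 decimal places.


For limits at infinity with equal-degree polynomials,
we compare leading coefficients.
Numerator leading term: x^2
Denominator leading term: 3x^2
Divide both by x^2:
lim = (1 + 4/x) / (3 - 9/x^2)
As x -> infinity, the 1/x and 1/x^2 terms vanish:
= 1/3 ≈ 0.33

0.33


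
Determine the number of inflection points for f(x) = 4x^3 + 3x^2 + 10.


Inflection points occur where f''(x) = 0 and concavity changes.
f(x) = 4x^3 + 3x^2 + 10
f'(x) = 12x^2 + 6x
f''(x) = 24x + 6
Set f''(x) = 0:
24x + 6 = 0
x = -6 / 24 = -1/4
Since f''(x) is linear (degree 1), it changes sign at this point.
Therefore there is exactly 1 inflection point.

1


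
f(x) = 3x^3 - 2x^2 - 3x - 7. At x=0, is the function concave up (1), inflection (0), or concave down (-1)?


Concavity is determined by the sign of f''(x).
f(x) = 3x^3 - 2x^2 - 3x - 7
f'(x) = 9x^2 - 4x - 3
f''(x) = 18x - 4
f''(0) = 18 * 0 - 4
= 0 - 4
= -4
Since f''(0) < 0, the function is concave down (-1)

-1


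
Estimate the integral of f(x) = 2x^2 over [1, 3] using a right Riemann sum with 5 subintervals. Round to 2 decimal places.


Right Riemann sum uses right endpoints of each subinterval.
Interval: [1, 3], n = 5
dx = (3 - 1) / 5 = 2/5
Right endpoints: [7/5, 9/5, 11/5, 13/5, 3]
f values: [98/25, 162/25, 242/25, 338/25, 18]
Sum = dx * (sum of f values)
= 2/5 * 258/5
= 516/25 = 20.64

20.64


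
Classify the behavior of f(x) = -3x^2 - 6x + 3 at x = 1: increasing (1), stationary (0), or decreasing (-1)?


Compute f'(x) to determine behavior:
f'(x) = -6x - 6
f'(1) = -6 * 1 - 6
= -6 - 6
= -12
Since f'(1) < 0, the function is decreasing (-1)

-1
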